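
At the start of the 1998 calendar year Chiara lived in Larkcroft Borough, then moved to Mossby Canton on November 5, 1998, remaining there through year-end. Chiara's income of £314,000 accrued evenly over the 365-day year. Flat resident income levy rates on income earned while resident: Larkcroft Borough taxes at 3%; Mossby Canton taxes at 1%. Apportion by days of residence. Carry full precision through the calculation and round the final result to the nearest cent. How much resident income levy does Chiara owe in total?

Larkcroft Borough, January 1 – November 4, 1998: 308 days → £314,000 × 3% × 308/365 = £7,948.9315
Mossby Canton, November 5 – December 31, 1998: 57 days → £314,000 × 1% × 57/365 = £490.3562
Total = £8,439.2877

£8,439.29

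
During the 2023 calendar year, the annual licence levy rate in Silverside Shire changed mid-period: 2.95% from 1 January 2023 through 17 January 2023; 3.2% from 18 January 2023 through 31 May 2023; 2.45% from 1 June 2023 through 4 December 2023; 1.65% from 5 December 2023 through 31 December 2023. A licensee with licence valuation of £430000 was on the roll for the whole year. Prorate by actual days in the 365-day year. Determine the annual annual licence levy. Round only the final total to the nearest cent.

1 January – 17 January 2023: 17 days at 2.95% → £430000 × 2.95% × 17/365 = £590.8082
18 January – 31 May 2023: 134 days at 3.2% → £430000 × 3.2% × 134/365 = £5051.6164
1 June – 4 December 2023: 187 days at 2.45% → £430000 × 2.45% × 187/365 = £5397.3836
5 December – 31 December 2023: 27 days at 1.65% → £430000 × 1.65% × 27/365 = £524.8356
Total = £11564.6438

£11564.64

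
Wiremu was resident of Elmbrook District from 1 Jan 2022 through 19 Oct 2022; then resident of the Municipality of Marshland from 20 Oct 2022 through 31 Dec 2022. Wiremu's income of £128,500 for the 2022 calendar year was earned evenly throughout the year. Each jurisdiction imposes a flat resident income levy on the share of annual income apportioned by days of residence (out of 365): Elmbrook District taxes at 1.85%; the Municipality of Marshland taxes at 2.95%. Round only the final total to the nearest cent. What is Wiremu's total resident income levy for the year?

£2,659.95

Elmbrook District, 1 Jan – 19 Oct 2022: 292 days → £128,500 × 1.85% × 292/365 = £1,901.8000
The Municipality of Marshland, 20 Oct – 31 Dec 2022: 73 days → £128,500 × 2.95% × 73/365 = £758.1500
Total = £2,659.9500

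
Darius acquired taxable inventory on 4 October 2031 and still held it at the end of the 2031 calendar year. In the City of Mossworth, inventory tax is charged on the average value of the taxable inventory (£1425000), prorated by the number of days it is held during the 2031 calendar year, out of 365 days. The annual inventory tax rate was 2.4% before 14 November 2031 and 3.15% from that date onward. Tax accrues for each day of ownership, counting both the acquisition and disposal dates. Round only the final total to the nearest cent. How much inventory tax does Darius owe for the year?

4 October – 13 November 2031: 41 days at 2.4% → £1425000 × 2.4% × 41/365 = £3841.6438
14 November – 31 December 2031: 48 days at 3.15% → £1425000 × 3.15% × 48/365 = £5903.0137
Total = £9744.6575

£9744.66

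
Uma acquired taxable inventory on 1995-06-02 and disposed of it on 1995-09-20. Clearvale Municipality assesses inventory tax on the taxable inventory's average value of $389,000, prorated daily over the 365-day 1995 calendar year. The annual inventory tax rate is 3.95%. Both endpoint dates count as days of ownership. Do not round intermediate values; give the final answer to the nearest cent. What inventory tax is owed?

Days held (1995-06-02 to 1995-09-20): 111 out of 365
Tax = $389,000 × 3.95% × 111/365 = $4,672.7959

$4,672.80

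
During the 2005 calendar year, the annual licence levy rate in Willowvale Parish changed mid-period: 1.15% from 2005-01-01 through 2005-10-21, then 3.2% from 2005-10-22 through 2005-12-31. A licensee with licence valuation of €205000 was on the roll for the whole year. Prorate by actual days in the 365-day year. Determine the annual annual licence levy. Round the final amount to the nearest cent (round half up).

€3174.97

2005-01-01 to 2005-10-21: 294 days at 1.15% → €205000 × 1.15% × 294/365 = €1898.9178
2005-10-22 to 2005-12-31: 71 days at 3.2% → €205000 × 3.2% × 71/365 = €1276.0548
Total = €3174.9726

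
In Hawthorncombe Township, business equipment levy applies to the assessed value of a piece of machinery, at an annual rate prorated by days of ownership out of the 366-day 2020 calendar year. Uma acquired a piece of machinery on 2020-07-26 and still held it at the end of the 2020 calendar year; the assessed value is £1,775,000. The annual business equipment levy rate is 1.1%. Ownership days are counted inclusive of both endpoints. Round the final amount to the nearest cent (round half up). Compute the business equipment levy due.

£8,482.17

Days held (2020-07-26 to 2020-12-31): 159 out of 366
Tax = £1,775,000 × 1.1% × 159/366 = £8,482.1721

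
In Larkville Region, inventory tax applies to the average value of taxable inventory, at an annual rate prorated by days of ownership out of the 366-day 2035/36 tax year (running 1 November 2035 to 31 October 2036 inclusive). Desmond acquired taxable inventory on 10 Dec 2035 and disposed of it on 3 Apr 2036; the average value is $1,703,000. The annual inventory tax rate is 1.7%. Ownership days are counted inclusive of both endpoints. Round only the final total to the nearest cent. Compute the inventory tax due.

$9,175.73

Days held (10 Dec 2035 – 3 Apr 2036): 116 out of 366
Tax = $1,703,000 × 1.7% × 116/366 = $9,175.7268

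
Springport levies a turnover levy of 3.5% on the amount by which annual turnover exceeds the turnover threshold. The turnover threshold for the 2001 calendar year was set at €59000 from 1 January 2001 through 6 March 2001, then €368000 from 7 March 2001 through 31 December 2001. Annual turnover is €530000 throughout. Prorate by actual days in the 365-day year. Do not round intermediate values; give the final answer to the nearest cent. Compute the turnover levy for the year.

1 January – 6 March 2001: 65 days, exemption €59000 → (€530000 − €59000) × 3.5% × 65/365 = €2935.6849
7 March – 31 December 2001: 300 days, exemption €368000 → (€530000 − €368000) × 3.5% × 300/365 = €4660.2740
Total = €7595.9589

€7595.96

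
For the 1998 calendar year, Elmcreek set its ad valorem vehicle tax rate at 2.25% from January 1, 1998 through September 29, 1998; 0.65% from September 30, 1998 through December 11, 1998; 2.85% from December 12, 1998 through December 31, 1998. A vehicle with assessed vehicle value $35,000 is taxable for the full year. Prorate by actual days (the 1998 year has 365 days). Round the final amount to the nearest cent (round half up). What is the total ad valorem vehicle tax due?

$687.01

January 1 – September 29, 1998: 272 days at 2.25% → $35,000 × 2.25% × 272/365 = $586.8493
September 30 – December 11, 1998: 73 days at 0.65% → $35,000 × 0.65% × 73/365 = $45.5000
December 12 – December 31, 1998: 20 days at 2.85% → $35,000 × 2.85% × 20/365 = $54.6575
Total = $687.0068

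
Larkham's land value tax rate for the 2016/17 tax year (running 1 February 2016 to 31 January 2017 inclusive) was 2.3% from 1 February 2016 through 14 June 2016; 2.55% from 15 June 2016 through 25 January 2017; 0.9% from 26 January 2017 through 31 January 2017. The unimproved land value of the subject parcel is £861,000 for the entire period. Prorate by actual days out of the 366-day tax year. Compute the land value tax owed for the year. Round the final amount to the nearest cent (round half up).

1 February – 14 June 2016: 135 days at 2.3% → £861,000 × 2.3% × 135/366 = £7,304.3852
15 June 2016 – 25 January 2017: 225 days at 2.55% → £861,000 × 2.55% × 225/366 = £13,497.2336
26 January – 31 January 2017: 6 days at 0.9% → £861,000 × 0.9% × 6/366 = £127.0328
Total = £20,928.6516

£20,928.65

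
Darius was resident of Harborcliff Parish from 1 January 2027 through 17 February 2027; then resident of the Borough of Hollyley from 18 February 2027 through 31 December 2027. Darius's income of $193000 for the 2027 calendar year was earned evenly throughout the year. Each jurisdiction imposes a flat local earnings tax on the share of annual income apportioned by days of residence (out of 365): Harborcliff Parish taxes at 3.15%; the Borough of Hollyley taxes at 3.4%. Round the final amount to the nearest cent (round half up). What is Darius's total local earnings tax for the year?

$6498.55

Harborcliff Parish, 1 January – 17 February 2027: 48 days → $193000 × 3.15% × 48/365 = $799.4959
The Borough of Hollyley, 18 February – 31 December 2027: 317 days → $193000 × 3.4% × 317/365 = $5699.0521
Total = $6498.5479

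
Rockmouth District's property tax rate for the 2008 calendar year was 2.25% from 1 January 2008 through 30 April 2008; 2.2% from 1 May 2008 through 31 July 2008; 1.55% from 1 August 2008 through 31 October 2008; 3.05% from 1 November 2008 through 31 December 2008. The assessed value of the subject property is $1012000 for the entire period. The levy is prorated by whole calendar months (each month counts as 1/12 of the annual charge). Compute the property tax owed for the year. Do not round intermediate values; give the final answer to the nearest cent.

1 January – 30 April 2008: 4 months at 2.25% → $1012000 × 2.25% × 4/12 = $7590.0000
1 May – 31 July 2008: 3 months at 2.2% → $1012000 × 2.2% × 3/12 = $5566.0000
1 August – 31 October 2008: 3 months at 1.55% → $1012000 × 1.55% × 3/12 = $3921.5000
1 November – 31 December 2008: 2 months at 3.05% → $1012000 × 3.05% × 2/12 = $5144.3333
Total = $22221.8333

$22221.83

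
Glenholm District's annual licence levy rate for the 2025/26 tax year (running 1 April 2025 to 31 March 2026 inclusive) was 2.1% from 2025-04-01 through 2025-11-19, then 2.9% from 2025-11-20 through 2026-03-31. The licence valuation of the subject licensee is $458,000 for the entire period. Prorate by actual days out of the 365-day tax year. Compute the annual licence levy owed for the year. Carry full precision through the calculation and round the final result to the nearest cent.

$10,943.06

2025-04-01 to 2025-11-19: 233 days at 2.1% → $458,000 × 2.1% × 233/365 = $6,139.7096
2025-11-20 to 2026-03-31: 132 days at 2.9% → $458,000 × 2.9% × 132/365 = $4,803.3534
Total = $10,943.0630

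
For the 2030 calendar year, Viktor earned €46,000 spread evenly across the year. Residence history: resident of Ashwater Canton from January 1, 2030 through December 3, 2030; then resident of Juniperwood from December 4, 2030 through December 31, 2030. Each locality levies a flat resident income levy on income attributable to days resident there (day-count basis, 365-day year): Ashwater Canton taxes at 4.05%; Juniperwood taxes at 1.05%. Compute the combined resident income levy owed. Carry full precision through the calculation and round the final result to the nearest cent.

€1,757.14

Ashwater Canton, January 1 – December 3, 2030: 337 days → €46,000 × 4.05% × 337/365 = €1,720.0849
Juniperwood, December 4 – December 31, 2030: 28 days → €46,000 × 1.05% × 28/365 = €37.0521
Total = €1,757.1370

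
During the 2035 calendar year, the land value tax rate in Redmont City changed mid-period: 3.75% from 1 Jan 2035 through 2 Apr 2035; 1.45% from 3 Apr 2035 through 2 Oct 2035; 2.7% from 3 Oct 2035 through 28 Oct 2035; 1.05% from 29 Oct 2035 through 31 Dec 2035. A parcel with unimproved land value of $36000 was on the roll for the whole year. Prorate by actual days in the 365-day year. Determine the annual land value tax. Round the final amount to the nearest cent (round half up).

$737.51

1 Jan – 2 Apr 2035: 92 days at 3.75% → $36000 × 3.75% × 92/365 = $340.2740
3 Apr – 2 Oct 2035: 183 days at 1.45% → $36000 × 1.45% × 183/365 = $261.7151
3 Oct – 28 Oct 2035: 26 days at 2.7% → $36000 × 2.7% × 26/365 = $69.2384
29 Oct – 31 Dec 2035: 64 days at 1.05% → $36000 × 1.05% × 64/365 = $66.2795
Total = $737.5068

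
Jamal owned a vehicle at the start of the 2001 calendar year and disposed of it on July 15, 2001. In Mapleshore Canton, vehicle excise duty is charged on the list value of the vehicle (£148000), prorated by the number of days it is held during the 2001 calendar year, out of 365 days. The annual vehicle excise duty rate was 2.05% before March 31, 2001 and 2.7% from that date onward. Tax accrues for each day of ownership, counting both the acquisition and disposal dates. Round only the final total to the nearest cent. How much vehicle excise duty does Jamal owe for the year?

January 1 – March 30, 2001: 89 days at 2.05% → £148000 × 2.05% × 89/365 = £739.7973
March 31 – July 15, 2001: 107 days at 2.7% → £148000 × 2.7% × 107/365 = £1171.4301
Total = £1911.2274

£1911.23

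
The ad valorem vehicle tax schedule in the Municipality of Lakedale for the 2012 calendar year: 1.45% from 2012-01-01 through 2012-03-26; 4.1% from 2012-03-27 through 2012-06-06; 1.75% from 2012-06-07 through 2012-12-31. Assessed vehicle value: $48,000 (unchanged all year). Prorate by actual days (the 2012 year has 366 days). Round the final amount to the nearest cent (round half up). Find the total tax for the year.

$1,028.07

2012-01-01 to 2012-03-26: 86 days at 1.45% → $48,000 × 1.45% × 86/366 = $163.5410
2012-03-27 to 2012-06-06: 72 days at 4.1% → $48,000 × 4.1% × 72/366 = $387.1475
2012-06-07 to 2012-12-31: 208 days at 1.75% → $48,000 × 1.75% × 208/366 = $477.3770
Total = $1,028.0656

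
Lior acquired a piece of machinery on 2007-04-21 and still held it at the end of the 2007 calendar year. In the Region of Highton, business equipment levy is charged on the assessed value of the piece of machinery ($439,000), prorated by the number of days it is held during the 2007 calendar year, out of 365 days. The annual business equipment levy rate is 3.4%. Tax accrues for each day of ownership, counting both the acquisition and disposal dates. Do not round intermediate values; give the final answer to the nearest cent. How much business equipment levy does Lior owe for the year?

Days held (2007-04-21 to 2007-12-31): 255 out of 365
Tax = $439,000 × 3.4% × 255/365 = $10,427.7534

$10,427.75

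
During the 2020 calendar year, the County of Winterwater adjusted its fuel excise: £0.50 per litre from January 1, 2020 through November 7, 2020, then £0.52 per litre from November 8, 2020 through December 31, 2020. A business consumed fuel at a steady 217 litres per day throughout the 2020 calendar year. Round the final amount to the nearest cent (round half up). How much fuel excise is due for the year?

£39,945.36

January 1 – November 7, 2020: 312 days × 217 litres/day = 67,704 litres at £0.50/litre → £33,852.00
November 8 – December 31, 2020: 54 days × 217 litres/day = 11,718 litres at £0.52/litre → £6,093.36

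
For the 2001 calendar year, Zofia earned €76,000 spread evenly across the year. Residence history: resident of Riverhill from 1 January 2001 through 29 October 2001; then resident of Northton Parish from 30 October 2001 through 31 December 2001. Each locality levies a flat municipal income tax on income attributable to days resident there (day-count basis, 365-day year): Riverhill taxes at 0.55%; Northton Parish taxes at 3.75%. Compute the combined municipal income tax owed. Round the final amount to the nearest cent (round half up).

Riverhill, 1 January – 29 October 2001: 302 days → €76,000 × 0.55% × 302/365 = €345.8521
Northton Parish, 30 October – 31 December 2001: 63 days → €76,000 × 3.75% × 63/365 = €491.9178
Total = €837.7699

€837.77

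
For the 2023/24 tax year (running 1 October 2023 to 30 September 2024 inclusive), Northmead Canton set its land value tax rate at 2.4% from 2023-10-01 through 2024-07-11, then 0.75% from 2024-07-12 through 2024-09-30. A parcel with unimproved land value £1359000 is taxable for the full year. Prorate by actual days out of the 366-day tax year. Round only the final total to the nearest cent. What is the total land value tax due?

£27653.42

2023-10-01 to 2024-07-11: 285 days at 2.4% → £1359000 × 2.4% × 285/366 = £25397.7049
2024-07-12 to 2024-09-30: 81 days at 0.75% → £1359000 × 0.75% × 81/366 = £2255.7172
Total = £27653.4221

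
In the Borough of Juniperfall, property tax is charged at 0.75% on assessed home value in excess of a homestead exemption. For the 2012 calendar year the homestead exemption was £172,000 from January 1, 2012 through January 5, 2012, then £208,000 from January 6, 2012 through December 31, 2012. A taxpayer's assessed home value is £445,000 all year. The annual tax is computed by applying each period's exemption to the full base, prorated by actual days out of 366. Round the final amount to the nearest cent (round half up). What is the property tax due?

£1,781.19

January 1 – January 5, 2012: 5 days, exemption £172,000 → (£445,000 − £172,000) × 0.75% × 5/366 = £27.9713
January 6 – December 31, 2012: 361 days, exemption £208,000 → (£445,000 − £208,000) × 0.75% × 361/366 = £1,753.2172
Total = £1,781.1885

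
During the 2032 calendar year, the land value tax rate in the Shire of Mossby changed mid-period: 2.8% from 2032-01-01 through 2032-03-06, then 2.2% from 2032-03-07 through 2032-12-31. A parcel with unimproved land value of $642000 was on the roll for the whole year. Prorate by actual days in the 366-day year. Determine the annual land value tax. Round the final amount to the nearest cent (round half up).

$14818.62

2032-01-01 to 2032-03-06: 66 days at 2.8% → $642000 × 2.8% × 66/366 = $3241.5738
2032-03-07 to 2032-12-31: 300 days at 2.2% → $642000 × 2.2% × 300/366 = $11577.0492
Total = $14818.6230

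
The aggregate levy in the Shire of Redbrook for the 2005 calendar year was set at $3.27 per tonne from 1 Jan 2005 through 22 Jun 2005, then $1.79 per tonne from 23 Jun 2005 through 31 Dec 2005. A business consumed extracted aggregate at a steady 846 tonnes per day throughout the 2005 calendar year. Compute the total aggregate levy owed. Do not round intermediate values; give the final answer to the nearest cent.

$769343.94

1 Jan – 22 Jun 2005: 173 days × 846 tonnes/day = 146,358 tonnes at $3.27/tonne → $478590.66
23 Jun – 31 Dec 2005: 192 days × 846 tonnes/day = 162,432 tonnes at $1.79/tonne → $290753.28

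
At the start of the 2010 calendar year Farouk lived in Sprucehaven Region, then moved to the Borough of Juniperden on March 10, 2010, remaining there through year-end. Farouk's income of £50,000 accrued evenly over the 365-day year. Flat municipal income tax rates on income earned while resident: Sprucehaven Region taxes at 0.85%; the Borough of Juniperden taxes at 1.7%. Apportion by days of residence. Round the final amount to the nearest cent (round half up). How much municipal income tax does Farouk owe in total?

Sprucehaven Region, January 1 – March 9, 2010: 68 days → £50,000 × 0.85% × 68/365 = £79.1781
The Borough of Juniperden, March 10 – December 31, 2010: 297 days → £50,000 × 1.7% × 297/365 = £691.6438
Total = £770.8219

£770.82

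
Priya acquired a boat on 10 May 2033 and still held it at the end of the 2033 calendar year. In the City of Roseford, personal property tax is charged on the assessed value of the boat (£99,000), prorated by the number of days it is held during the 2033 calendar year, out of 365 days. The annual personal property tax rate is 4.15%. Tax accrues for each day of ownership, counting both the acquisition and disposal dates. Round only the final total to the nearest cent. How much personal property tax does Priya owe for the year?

£2,656.45

Days held (10 May – 31 December 2033): 236 out of 365
Tax = £99,000 × 4.15% × 236/365 = £2,656.4548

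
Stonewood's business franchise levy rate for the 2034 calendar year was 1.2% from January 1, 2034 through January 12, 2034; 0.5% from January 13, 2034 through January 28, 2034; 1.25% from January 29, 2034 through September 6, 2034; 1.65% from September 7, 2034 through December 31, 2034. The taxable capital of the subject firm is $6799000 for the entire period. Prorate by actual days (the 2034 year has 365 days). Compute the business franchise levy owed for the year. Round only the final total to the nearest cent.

January 1 – January 12, 2034: 12 days at 1.2% → $6799000 × 1.2% × 12/365 = $2682.3452
January 13 – January 28, 2034: 16 days at 0.5% → $6799000 × 0.5% × 16/365 = $1490.1918
January 29 – September 6, 2034: 221 days at 1.25% → $6799000 × 1.25% × 221/365 = $51458.1849
September 7 – December 31, 2034: 116 days at 1.65% → $6799000 × 1.65% × 116/365 = $35652.8384
Total = $91283.5603

$91283.56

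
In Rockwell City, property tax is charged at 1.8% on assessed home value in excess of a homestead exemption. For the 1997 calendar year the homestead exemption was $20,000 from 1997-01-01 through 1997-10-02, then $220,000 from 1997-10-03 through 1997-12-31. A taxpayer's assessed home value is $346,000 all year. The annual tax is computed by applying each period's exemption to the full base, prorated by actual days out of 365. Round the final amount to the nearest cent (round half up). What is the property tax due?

$4,980.33

1997-01-01 to 1997-10-02: 275 days, exemption $20,000 → ($346,000 − $20,000) × 1.8% × 275/365 = $4,421.0959
1997-10-03 to 1997-12-31: 90 days, exemption $220,000 → ($346,000 − $220,000) × 1.8% × 90/365 = $559.2329
Total = $4,980.3288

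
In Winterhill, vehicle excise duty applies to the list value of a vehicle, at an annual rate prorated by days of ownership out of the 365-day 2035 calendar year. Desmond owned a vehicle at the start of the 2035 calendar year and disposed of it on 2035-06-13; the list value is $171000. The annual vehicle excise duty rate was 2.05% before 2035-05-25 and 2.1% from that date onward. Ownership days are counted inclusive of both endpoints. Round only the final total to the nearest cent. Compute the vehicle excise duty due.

$1579.76

2035-01-01 to 2035-05-24: 144 days at 2.05% → $171000 × 2.05% × 144/365 = $1382.9918
2035-05-25 to 2035-06-13: 20 days at 2.1% → $171000 × 2.1% × 20/365 = $196.7671
Total = $1579.7589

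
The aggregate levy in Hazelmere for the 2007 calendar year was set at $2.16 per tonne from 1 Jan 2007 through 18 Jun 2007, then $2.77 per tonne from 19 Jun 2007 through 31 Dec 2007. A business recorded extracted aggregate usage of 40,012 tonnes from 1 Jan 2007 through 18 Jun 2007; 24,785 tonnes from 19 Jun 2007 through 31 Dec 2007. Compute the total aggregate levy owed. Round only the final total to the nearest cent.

$155,080.37

1 Jan – 18 Jun 2007: 40,012 tonnes at $2.16/tonne → $86,425.92
19 Jun – 31 Dec 2007: 24,785 tonnes at $2.77/tonne → $68,654.45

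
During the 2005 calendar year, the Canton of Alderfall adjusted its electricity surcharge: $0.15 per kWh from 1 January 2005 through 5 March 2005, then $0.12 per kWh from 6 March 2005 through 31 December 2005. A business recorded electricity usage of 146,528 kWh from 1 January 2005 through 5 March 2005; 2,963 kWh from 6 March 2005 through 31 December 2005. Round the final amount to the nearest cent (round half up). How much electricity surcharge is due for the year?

1 January – 5 March 2005: 146,528 kWh at $0.15/kWh → $21,979.20
6 March – 31 December 2005: 2,963 kWh at $0.12/kWh → $355.56

$22,334.76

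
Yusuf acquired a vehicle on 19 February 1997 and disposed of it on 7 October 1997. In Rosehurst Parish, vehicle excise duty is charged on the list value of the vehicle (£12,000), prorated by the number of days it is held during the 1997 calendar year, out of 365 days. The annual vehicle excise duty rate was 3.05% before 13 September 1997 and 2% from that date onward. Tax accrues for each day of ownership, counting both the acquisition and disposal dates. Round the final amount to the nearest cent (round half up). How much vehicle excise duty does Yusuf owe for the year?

19 February – 12 September 1997: 206 days at 3.05% → £12,000 × 3.05% × 206/365 = £206.5644
13 September – 7 October 1997: 25 days at 2% → £12,000 × 2% × 25/365 = £16.4384
Total = £223.0027

£223.00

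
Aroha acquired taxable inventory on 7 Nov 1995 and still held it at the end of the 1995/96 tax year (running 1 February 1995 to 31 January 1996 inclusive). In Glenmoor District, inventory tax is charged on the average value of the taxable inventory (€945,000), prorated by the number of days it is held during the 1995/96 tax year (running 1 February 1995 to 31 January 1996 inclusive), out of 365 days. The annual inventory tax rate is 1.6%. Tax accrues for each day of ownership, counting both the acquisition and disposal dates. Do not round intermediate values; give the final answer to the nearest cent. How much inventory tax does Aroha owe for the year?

Days held (7 Nov 1995 – 31 Jan 1996): 86 out of 365
Tax = €945,000 × 1.6% × 86/365 = €3,562.5205

€3,562.52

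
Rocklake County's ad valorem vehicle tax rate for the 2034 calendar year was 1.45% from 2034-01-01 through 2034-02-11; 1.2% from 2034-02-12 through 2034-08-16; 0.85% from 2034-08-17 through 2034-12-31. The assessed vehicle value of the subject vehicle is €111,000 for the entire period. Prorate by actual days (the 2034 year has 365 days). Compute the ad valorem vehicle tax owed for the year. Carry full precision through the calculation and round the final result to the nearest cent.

€1,218.11

2034-01-01 to 2034-02-11: 42 days at 1.45% → €111,000 × 1.45% × 42/365 = €185.2027
2034-02-12 to 2034-08-16: 186 days at 1.2% → €111,000 × 1.2% × 186/365 = €678.7726
2034-08-17 to 2034-12-31: 137 days at 0.85% → €111,000 × 0.85% × 137/365 = €354.1356
Total = €1,218.1110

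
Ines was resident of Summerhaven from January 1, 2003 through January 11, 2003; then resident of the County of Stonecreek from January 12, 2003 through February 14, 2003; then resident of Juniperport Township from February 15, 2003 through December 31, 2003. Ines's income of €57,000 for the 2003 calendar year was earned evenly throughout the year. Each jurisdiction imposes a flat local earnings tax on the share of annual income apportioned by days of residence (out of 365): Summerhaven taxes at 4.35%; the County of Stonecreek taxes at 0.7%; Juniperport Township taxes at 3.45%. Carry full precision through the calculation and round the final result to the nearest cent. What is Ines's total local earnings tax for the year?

€1,835.95

Summerhaven, January 1 – January 11, 2003: 11 days → €57,000 × 4.35% × 11/365 = €74.7247
The County of Stonecreek, January 12 – February 14, 2003: 34 days → €57,000 × 0.7% × 34/365 = €37.1671
Juniperport Township, February 15 – December 31, 2003: 320 days → €57,000 × 3.45% × 320/365 = €1,724.0548
Total = €1,835.9466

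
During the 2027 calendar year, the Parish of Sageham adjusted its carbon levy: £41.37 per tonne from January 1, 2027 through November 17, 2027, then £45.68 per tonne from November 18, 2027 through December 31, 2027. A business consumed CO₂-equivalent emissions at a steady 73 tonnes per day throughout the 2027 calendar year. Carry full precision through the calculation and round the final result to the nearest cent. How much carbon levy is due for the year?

January 1 – November 17, 2027: 321 days × 73 tonnes/day = 23,433 tonnes at £41.37/tonne → £969,423.21
November 18 – December 31, 2027: 44 days × 73 tonnes/day = 3,212 tonnes at £45.68/tonne → £146,724.16

£1,116,147.37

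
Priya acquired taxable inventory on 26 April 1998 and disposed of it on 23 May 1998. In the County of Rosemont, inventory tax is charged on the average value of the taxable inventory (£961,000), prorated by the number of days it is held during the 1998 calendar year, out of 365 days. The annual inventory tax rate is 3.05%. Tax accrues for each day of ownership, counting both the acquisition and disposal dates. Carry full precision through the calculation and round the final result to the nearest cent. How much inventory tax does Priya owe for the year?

Days held (26 April – 23 May 1998): 28 out of 365
Tax = £961,000 × 3.05% × 28/365 = £2,248.4767

£2,248.48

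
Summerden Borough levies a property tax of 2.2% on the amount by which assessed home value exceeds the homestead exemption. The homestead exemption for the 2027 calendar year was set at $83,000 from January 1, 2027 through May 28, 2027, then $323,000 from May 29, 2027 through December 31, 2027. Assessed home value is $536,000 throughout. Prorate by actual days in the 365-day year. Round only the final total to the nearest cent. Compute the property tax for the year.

$6,826.93

January 1 – May 28, 2027: 148 days, exemption $83,000 → ($536,000 − $83,000) × 2.2% × 148/365 = $4,041.0082
May 29 – December 31, 2027: 217 days, exemption $323,000 → ($536,000 − $323,000) × 2.2% × 217/365 = $2,785.9233
Total = $6,826.9315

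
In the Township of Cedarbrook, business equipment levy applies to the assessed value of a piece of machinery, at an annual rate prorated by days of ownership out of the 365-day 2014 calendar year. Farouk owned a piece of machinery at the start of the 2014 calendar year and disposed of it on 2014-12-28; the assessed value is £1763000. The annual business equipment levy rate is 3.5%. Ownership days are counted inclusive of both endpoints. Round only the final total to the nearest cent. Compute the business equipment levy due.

£61197.84

Days held (2014-01-01 to 2014-12-28): 362 out of 365
Tax = £1763000 × 3.5% × 362/365 = £61197.8356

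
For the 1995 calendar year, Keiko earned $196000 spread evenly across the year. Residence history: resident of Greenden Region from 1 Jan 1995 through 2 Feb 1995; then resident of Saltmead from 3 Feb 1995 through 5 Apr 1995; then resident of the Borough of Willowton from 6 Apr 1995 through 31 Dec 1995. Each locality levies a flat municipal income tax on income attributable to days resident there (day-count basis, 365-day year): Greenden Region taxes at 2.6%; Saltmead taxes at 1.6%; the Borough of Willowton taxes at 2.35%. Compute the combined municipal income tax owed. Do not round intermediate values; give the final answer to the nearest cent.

Greenden Region, 1 Jan – 2 Feb 1995: 33 days → $196000 × 2.6% × 33/365 = $460.7342
Saltmead, 3 Feb – 5 Apr 1995: 62 days → $196000 × 1.6% × 62/365 = $532.6904
The Borough of Willowton, 6 Apr – 31 Dec 1995: 270 days → $196000 × 2.35% × 270/365 = $3407.1781
Total = $4400.6027

$4400.60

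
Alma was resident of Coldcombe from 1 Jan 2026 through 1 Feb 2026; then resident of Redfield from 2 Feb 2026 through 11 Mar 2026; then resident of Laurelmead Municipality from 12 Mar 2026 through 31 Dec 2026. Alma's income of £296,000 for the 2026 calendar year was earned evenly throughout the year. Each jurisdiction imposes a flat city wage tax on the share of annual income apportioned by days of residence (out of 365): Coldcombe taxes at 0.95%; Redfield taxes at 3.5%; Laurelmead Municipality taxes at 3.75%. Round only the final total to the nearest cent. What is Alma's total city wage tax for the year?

Coldcombe, 1 Jan – 1 Feb 2026: 32 days → £296,000 × 0.95% × 32/365 = £246.5315
Redfield, 2 Feb – 11 Mar 2026: 38 days → £296,000 × 3.5% × 38/365 = £1,078.5753
Laurelmead Municipality, 12 Mar – 31 Dec 2026: 295 days → £296,000 × 3.75% × 295/365 = £8,971.2329
Total = £10,296.3397

£10,296.34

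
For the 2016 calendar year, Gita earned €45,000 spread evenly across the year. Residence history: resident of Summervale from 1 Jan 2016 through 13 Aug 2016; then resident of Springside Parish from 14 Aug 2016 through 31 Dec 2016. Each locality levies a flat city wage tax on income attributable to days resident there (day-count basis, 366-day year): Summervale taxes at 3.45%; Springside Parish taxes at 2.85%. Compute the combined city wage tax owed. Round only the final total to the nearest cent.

€1,449.22

Summervale, 1 Jan – 13 Aug 2016: 226 days → €45,000 × 3.45% × 226/366 = €958.6475
Springside Parish, 14 Aug – 31 Dec 2016: 140 days → €45,000 × 2.85% × 140/366 = €490.5738
Total = €1,449.2213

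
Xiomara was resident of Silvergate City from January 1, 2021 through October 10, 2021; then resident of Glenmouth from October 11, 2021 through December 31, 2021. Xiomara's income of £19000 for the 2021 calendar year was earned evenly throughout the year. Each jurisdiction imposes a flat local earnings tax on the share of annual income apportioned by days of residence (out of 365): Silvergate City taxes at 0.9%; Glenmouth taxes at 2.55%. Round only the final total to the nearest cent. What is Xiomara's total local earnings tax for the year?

£241.43

Silvergate City, January 1 – October 10, 2021: 283 days → £19000 × 0.9% × 283/365 = £132.5836
Glenmouth, October 11 – December 31, 2021: 82 days → £19000 × 2.55% × 82/365 = £108.8466
Total = £241.4301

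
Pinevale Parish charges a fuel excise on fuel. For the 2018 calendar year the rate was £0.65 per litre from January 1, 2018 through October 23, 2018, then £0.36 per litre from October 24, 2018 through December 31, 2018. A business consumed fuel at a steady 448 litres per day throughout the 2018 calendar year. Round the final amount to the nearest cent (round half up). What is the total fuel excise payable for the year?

£97,323.52

January 1 – October 23, 2018: 296 days × 448 litres/day = 132,608 litres at £0.65/litre → £86,195.20
October 24 – December 31, 2018: 69 days × 448 litres/day = 30,912 litres at £0.36/litre → £11,128.32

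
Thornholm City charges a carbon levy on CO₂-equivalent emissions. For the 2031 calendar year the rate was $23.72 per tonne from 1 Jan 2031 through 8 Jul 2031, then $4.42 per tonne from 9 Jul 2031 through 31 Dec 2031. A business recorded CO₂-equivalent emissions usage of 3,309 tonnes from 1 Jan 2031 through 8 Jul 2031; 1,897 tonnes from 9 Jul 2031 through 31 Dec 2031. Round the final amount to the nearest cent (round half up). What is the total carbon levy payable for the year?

1 Jan – 8 Jul 2031: 3,309 tonnes at $23.72/tonne → $78,489.48
9 Jul – 31 Dec 2031: 1,897 tonnes at $4.42/tonne → $8,384.74

$86,874.22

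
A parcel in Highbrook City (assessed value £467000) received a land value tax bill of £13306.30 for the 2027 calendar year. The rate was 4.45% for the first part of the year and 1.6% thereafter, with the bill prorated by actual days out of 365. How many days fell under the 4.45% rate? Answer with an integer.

Let d = days at the first rate; then 365 − d days at the second rate.
£467000 × [4.45%·d + 1.6%·(365−d)] / 365 = £13306.30
Solving gives d = 160, so the new rate took effect on 10 June 2027.

160 days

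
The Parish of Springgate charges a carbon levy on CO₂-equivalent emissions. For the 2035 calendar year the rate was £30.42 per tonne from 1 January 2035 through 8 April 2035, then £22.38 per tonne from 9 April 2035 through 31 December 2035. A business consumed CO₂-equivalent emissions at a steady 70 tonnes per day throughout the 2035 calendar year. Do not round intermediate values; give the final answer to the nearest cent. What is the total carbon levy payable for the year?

1 January – 8 April 2035: 98 days × 70 tonnes/day = 6,860 tonnes at £30.42/tonne → £208,681.20
9 April – 31 December 2035: 267 days × 70 tonnes/day = 18,690 tonnes at £22.38/tonne → £418,282.20

£626,963.40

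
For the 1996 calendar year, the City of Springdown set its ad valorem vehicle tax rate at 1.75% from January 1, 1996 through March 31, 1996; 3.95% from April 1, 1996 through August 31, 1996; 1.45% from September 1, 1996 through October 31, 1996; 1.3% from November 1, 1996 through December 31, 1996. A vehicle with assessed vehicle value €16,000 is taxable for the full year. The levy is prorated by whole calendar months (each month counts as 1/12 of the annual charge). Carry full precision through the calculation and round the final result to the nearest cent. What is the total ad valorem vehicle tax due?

January 1 – March 31, 1996: 3 months at 1.75% → €16,000 × 1.75% × 3/12 = €70.0000
April 1 – August 31, 1996: 5 months at 3.95% → €16,000 × 3.95% × 5/12 = €263.3333
September 1 – October 31, 1996: 2 months at 1.45% → €16,000 × 1.45% × 2/12 = €38.6667
November 1 – December 31, 1996: 2 months at 1.3% → €16,000 × 1.3% × 2/12 = €34.6667
Total = €406.6667

€406.67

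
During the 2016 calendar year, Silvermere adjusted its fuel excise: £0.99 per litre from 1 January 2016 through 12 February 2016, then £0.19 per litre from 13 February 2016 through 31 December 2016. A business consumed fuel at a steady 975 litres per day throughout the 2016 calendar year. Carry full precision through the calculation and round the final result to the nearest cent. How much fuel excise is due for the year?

£101,341.50

1 January – 12 February 2016: 43 days × 975 litres/day = 41,925 litres at £0.99/litre → £41,505.75
13 February – 31 December 2016: 323 days × 975 litres/day = 314,925 litres at £0.19/litre → £59,835.75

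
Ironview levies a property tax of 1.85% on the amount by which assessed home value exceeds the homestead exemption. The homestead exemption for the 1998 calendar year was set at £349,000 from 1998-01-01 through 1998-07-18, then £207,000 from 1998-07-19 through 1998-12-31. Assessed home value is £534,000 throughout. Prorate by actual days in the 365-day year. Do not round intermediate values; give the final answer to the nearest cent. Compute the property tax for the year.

1998-01-01 to 1998-07-18: 199 days, exemption £349,000 → (£534,000 − £349,000) × 1.85% × 199/365 = £1,865.9658
1998-07-19 to 1998-12-31: 166 days, exemption £207,000 → (£534,000 − £207,000) × 1.85% × 166/365 = £2,751.2795
Total = £4,617.2452

£4,617.25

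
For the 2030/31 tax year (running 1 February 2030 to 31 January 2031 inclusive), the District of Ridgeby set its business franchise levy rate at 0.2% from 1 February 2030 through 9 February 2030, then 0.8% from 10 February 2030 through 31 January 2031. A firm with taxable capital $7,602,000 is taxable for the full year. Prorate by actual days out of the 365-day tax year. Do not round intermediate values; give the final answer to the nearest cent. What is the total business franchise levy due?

1 February – 9 February 2030: 9 days at 0.2% → $7,602,000 × 0.2% × 9/365 = $374.8932
10 February 2030 – 31 January 2031: 356 days at 0.8% → $7,602,000 × 0.8% × 356/365 = $59,316.4274
Total = $59,691.3205

$59,691.32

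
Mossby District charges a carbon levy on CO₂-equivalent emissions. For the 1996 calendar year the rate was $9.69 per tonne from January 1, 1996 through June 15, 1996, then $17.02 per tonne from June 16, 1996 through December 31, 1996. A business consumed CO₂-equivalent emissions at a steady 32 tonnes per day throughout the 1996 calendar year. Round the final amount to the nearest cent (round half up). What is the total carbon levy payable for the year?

January 1 – June 15, 1996: 167 days × 32 tonnes/day = 5,344 tonnes at $9.69/tonne → $51,783.36
June 16 – December 31, 1996: 199 days × 32 tonnes/day = 6,368 tonnes at $17.02/tonne → $108,383.36

$160,166.72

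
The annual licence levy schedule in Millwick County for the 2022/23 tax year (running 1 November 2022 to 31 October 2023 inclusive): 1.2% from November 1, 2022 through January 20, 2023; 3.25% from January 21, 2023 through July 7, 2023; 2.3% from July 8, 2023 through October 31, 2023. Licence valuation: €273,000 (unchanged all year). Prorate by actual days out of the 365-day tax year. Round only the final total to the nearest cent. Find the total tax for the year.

€6,806.30

November 1, 2022 – January 20, 2023: 81 days at 1.2% → €273,000 × 1.2% × 81/365 = €727.0027
January 21 – July 7, 2023: 168 days at 3.25% → €273,000 × 3.25% × 168/365 = €4,083.7808
July 8 – October 31, 2023: 116 days at 2.3% → €273,000 × 2.3% × 116/365 = €1,995.5178
Total = €6,806.3014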